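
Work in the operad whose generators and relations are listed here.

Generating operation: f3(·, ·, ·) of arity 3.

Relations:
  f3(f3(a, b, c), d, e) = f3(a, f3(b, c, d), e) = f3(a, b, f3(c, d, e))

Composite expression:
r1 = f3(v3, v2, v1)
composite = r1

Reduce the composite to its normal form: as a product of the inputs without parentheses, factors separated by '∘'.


Under associativity of f3, the answer is the v's in reading order.
f3(v3, v2, v1) reduces to v3 ∘ v2 ∘ v1

v3 ∘ v2 ∘ v1


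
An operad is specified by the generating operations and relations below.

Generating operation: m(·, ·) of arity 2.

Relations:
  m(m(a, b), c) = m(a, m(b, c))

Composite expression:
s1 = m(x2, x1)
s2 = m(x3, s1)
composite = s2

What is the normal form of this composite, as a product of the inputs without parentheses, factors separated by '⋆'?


x3 ⋆ x2 ⋆ x1

Key point: m is associative — brackets drop, the x-order remains.
m(x2, x1) linearizes to x2 ⋆ x1
m(x3, m(x2, x1)) linearizes to x3 ⋆ x2 ⋆ x1


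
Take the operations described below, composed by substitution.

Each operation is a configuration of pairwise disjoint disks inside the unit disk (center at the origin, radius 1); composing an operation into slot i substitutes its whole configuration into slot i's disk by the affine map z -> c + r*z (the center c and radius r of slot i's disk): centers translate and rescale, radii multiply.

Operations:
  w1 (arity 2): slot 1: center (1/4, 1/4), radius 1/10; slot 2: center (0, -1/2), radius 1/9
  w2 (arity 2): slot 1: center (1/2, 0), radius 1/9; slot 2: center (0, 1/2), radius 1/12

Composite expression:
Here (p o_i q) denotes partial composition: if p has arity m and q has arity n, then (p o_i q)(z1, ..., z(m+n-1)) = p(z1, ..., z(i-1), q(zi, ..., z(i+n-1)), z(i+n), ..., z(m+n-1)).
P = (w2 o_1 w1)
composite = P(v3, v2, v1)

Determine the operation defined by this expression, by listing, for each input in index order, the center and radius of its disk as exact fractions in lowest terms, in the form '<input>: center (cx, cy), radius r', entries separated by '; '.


v1: center (0, 1/2), radius 1/12; v2: center (1/2, -1/18), radius 1/81; v3: center (19/36, 1/36), radius 1/90

Each v-disk chains the slot maps above it in w2; radii multiply.
tracing v3 down its 2-map path: center (19/36, 1/36), radius 1/90
tracing v2 down its 2-map path: center (1/2, -1/18), radius 1/81
tracing v1 down its 1-map path: center (0, 1/2), radius 1/12


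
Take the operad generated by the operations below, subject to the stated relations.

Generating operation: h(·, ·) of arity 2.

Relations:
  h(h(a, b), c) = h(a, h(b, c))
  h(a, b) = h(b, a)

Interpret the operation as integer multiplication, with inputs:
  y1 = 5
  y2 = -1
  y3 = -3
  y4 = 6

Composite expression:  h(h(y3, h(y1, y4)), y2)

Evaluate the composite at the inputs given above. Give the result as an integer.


h(y1, y4) = 30
h(y3, h(y1, y4)) = -90
h(h(y3, h(y1, y4)), y2) = 90

90


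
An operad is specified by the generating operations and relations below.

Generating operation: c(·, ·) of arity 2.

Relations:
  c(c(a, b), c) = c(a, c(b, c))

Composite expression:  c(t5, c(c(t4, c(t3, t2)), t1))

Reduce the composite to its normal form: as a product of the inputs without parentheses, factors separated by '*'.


t5 * t4 * t3 * t2 * t1

All parenthesizations of c agree; list the t-inputs left to right.
c(t3, t2) flattens to t3 * t2
c(t4, c(t3, t2)) flattens to t4 * t3 * t2
c(c(t4, c(t3, t2)), t1) flattens to t4 * t3 * t2 * t1
c(t5, c(c(t4, c(t3, t2)), t1)) flattens to t5 * t4 * t3 * t2 * t1


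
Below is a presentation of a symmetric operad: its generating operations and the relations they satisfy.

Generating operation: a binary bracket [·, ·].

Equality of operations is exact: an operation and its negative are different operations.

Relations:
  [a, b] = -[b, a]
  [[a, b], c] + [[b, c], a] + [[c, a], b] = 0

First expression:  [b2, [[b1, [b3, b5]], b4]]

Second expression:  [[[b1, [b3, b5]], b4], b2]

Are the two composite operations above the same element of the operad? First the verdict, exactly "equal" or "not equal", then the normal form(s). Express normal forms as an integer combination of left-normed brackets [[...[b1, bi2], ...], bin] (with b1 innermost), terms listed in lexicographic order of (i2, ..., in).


not equal; first: -[[[[b1, b3], b5], b4], b2] + [[[[b1, b5], b3], b4], b2]; second: [[[[b1, b3], b5], b4], b2] - [[[[b1, b5], b3], b4], b2]

The first composite normalizes to -[[[[b1, b3], b5], b4], b2] + [[[[b1, b5], b3], b4], b2]
The second composite normalizes to [[[[b1, b3], b5], b4], b2] - [[[[b1, b5], b3], b4], b2]
The forms do not match — not equal.


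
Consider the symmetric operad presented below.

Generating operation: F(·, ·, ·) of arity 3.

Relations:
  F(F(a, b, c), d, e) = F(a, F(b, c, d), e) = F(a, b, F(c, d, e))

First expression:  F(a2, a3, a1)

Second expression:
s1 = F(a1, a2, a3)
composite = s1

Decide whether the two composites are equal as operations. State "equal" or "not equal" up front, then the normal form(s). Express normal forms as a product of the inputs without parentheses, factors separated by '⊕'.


not equal; first: a2 ⊕ a3 ⊕ a1; second: a1 ⊕ a2 ⊕ a3

The first expression reduces to a2 ⊕ a3 ⊕ a1
The second expression reduces to a1 ⊕ a2 ⊕ a3
The normal forms differ: not equal.


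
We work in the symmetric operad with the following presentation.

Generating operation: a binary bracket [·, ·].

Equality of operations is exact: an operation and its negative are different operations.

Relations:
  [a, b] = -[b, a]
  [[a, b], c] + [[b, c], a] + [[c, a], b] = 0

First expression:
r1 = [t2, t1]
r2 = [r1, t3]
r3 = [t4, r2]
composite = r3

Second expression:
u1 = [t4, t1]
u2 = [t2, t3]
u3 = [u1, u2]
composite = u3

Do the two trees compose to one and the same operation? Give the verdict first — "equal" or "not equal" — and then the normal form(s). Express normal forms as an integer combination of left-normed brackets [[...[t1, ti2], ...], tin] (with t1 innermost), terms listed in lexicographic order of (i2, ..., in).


not equal; first: [[[t1, t2], t3], t4]; second: -[[[t1, t4], t2], t3] + [[[t1, t4], t3], t2]

Normal form of the first expression: [[[t1, t2], t3], t4]
Normal form of the second expression: -[[[t1, t4], t2], t3] + [[[t1, t4], t3], t2]
They disagree, so not equal.


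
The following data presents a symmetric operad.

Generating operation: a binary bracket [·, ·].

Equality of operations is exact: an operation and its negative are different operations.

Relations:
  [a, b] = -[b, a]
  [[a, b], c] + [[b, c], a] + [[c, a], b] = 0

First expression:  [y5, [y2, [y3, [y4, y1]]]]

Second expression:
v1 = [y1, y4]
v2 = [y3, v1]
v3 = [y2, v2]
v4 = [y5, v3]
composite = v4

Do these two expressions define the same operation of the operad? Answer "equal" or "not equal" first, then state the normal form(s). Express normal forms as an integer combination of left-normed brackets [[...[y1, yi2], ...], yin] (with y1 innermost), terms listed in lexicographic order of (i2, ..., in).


not equal: they reduce to [[[[y1, y4], y3], y2], y5] and -[[[[y1, y4], y3], y2], y5]

The first expression, normalized: [[[[y1, y4], y3], y2], y5]
The second expression, normalized: -[[[[y1, y4], y3], y2], y5]
They disagree, so not equal.


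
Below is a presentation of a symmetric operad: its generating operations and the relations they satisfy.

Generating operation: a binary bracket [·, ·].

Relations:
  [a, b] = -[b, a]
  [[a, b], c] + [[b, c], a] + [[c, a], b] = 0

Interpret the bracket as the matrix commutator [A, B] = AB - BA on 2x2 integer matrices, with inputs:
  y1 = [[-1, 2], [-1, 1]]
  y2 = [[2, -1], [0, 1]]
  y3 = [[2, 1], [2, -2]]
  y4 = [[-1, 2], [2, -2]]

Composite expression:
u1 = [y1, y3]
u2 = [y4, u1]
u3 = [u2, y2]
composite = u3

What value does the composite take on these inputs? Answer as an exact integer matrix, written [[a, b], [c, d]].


[y1, y3] = [[5, -10], [0, -5]]
[y4, [y1, y3]] = [[20, -30], [20, -20]]
[[y4, [y1, y3]], y2] = [[20, -10], [20, -20]]

[[20, -10], [20, -20]]


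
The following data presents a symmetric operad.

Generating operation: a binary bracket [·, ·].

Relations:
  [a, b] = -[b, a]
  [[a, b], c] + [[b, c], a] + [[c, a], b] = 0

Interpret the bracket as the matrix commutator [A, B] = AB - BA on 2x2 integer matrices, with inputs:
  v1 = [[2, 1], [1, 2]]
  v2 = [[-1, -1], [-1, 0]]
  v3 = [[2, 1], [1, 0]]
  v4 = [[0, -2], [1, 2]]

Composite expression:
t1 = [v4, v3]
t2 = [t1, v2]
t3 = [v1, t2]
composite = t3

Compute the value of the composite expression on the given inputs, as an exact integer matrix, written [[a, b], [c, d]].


[[-18, -4], [4, 18]]

[v4, v3] = [[-3, 2], [4, 3]]
[[v4, v3], v2] = [[2, 8], [-10, -2]]
[v1, [[v4, v3], v2]] = [[-18, -4], [4, 18]]


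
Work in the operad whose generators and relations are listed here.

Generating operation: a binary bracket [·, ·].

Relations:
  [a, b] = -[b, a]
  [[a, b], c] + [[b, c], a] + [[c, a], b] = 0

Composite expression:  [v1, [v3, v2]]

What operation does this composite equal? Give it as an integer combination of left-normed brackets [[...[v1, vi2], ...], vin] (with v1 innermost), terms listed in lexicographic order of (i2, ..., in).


-[[v1, v2], v3] + [[v1, v3], v2]

Expand each bracket as ab - ba; the v1-initial words give the coefficients.
Composite bracket: [v1, [v3, v2]]
Expanding via [a, b] = ab - ba: 4 signed words (2^2 = 4).
The v1-initial words carry the normal form:
  v1v2v3 (sign -1) contributes -[[v1, v2], v3]
  v1v3v2 (sign +1) contributes +[[v1, v3], v2]


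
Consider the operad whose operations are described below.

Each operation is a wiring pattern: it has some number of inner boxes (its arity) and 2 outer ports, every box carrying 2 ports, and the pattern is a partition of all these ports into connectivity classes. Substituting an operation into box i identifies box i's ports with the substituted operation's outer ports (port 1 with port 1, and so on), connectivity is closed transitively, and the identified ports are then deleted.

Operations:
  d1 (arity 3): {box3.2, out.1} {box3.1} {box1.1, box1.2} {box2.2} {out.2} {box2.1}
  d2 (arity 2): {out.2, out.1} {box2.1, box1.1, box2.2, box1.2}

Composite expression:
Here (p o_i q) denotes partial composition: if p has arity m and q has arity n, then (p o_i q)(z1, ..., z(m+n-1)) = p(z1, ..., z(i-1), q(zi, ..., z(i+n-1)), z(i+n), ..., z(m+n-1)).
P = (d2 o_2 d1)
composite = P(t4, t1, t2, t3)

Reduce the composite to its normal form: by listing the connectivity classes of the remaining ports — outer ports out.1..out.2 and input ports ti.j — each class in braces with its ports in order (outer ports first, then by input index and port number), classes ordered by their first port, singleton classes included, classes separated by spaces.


Treat the ports identified at d2 as solder joints: merge, then drop.
the subtree at d1 composes to {out.1, t3.2} {out.2} {t1.1, t1.2} {t2.1} {t2.2} {t3.1} on (t1, t2, t3); out.j = own outer ports
the subtree at d2 composes to {out.1, out.2} {t1.1, t1.2} {t2.1} {t2.2} {t3.1} {t3.2, t4.1, t4.2} on (t4, t1, t2, t3); out.j = own outer ports

{out.1, out.2} {t1.1, t1.2} {t2.1} {t2.2} {t3.1} {t3.2, t4.1, t4.2}


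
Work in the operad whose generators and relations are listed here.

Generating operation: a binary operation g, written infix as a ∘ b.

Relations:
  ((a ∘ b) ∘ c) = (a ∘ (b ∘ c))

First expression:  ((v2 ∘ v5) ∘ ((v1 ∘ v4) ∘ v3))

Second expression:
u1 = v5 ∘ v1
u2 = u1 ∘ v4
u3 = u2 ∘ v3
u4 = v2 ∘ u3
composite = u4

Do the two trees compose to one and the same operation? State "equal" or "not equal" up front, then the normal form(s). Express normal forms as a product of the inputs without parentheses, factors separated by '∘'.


equal; both compose to v2 ∘ v5 ∘ v1 ∘ v4 ∘ v3

In normal form, the first expression is v2 ∘ v5 ∘ v1 ∘ v4 ∘ v3
In normal form, the second expression is v2 ∘ v5 ∘ v1 ∘ v4 ∘ v3
Both agree, so they are equal.


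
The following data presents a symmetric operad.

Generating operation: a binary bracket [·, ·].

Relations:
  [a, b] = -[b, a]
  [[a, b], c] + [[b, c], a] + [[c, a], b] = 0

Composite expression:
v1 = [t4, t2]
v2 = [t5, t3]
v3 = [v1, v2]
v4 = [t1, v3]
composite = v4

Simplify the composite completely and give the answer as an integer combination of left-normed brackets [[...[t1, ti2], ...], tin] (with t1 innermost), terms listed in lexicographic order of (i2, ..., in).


[[[[t1, t2], t4], t3], t5] - [[[[t1, t2], t4], t5], t3] - [[[[t1, t3], t5], t2], t4] + [[[[t1, t3], t5], t4], t2] - [[[[t1, t4], t2], t3], t5] + [[[[t1, t4], t2], t5], t3] + [[[[t1, t5], t3], t2], t4] - [[[[t1, t5], t3], t4], t2]


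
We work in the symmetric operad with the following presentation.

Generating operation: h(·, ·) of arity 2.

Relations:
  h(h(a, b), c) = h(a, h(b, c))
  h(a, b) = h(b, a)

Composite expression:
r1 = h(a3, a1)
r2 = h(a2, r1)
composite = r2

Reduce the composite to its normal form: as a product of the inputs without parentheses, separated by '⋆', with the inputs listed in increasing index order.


a1 ⋆ a2 ⋆ a3


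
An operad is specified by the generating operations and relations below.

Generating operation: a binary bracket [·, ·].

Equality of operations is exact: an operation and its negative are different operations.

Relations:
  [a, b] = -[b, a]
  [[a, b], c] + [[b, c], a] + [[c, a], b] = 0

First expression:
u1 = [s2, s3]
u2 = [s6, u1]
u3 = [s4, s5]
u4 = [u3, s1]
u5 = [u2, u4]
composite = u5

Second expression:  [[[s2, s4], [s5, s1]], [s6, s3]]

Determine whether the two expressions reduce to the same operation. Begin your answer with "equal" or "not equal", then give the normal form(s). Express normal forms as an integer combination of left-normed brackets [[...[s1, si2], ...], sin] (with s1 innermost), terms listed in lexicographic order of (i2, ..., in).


not equal — first -[[[[[s1, s4], s5], s2], s3], s6] + [[[[[s1, s4], s5], s3], s2], s6] + [[[[[s1, s4], s5], s6], s2], s3] - [[[[[s1, s4], s5], s6], s3], s2] + [[[[[s1, s5], s4], s2], s3], s6] - [[[[[s1, s5], s4], s3], s2], s6] - [[[[[s1, s5], s4], s6], s2], s3] + [[[[[s1, s5], s4], s6], s3], s2], second -[[[[[s1, s5], s2], s4], s3], s6] + [[[[[s1, s5], s2], s4], s6], s3] + [[[[[s1, s5], s4], s2], s3], s6] - [[[[[s1, s5], s4], s2], s6], s3]

In normal form, the first expression is -[[[[[s1, s4], s5], s2], s3], s6] + [[[[[s1, s4], s5], s3], s2], s6] + [[[[[s1, s4], s5], s6], s2], s3] - [[[[[s1, s4], s5], s6], s3], s2] + [[[[[s1, s5], s4], s2], s3], s6] - [[[[[s1, s5], s4], s3], s2], s6] - [[[[[s1, s5], s4], s6], s2], s3] + [[[[[s1, s5], s4], s6], s3], s2]
In normal form, the second expression is -[[[[[s1, s5], s2], s4], s3], s6] + [[[[[s1, s5], s2], s4], s6], s3] + [[[[[s1, s5], s4], s2], s3], s6] - [[[[[s1, s5], s4], s2], s6], s3]
Different reductions; not equal.


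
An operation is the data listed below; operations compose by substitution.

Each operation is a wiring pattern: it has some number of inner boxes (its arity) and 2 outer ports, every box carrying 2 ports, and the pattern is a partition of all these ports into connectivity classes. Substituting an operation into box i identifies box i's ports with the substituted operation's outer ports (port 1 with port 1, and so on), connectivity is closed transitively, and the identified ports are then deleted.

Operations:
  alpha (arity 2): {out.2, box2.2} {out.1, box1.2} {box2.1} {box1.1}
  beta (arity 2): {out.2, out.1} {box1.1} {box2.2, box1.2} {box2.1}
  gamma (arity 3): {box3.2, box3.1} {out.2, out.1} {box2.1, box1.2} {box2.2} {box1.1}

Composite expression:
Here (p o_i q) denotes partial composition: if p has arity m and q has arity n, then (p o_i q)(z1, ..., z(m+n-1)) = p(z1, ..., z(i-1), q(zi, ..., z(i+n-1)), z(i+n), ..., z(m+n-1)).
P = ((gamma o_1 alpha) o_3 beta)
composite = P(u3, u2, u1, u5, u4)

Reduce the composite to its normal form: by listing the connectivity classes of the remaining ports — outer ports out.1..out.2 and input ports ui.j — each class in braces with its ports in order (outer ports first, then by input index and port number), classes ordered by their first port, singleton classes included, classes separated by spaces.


{out.1, out.2} {u1.1} {u1.2, u5.2} {u2.1} {u2.2} {u3.1} {u3.2} {u4.1, u4.2} {u5.1}

After gluing at gamma, chains via deleted ports link the u-ports.
the subtree at alpha composes to {out.1, u3.2} {out.2, u2.2} {u2.1} {u3.1} on (u3, u2); out.j = own outer ports
the subtree at beta composes to {out.1, out.2} {u1.1} {u1.2, u5.2} {u5.1} on (u1, u5); out.j = own outer ports
the subtree at gamma composes to {out.1, out.2} {u1.1} {u1.2, u5.2} {u2.1} {u2.2} {u3.1} {u3.2} {u4.1, u4.2} {u5.1} on (u3, u2, u1, u5, u4); out.j = own outer ports


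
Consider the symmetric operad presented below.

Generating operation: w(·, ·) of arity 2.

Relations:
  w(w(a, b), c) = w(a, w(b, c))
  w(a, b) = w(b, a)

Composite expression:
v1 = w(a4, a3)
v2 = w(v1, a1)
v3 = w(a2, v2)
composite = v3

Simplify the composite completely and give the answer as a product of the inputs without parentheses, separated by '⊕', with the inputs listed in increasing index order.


a1 ⊕ a2 ⊕ a3 ⊕ a4


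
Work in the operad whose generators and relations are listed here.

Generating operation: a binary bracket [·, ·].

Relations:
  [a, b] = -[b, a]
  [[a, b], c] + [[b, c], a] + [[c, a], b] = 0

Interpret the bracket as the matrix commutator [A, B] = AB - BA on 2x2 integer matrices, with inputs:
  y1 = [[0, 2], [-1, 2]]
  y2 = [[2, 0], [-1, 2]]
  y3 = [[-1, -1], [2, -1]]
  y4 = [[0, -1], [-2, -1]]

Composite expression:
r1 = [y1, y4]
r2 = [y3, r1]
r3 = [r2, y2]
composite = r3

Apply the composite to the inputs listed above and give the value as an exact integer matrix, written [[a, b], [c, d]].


[[10, 0], [10, -10]]

[y1, y4] = [[-5, 0], [-5, 5]]
[y3, [y1, y4]] = [[5, -10], [-20, -5]]
[[y3, [y1, y4]], y2] = [[10, 0], [10, -10]]


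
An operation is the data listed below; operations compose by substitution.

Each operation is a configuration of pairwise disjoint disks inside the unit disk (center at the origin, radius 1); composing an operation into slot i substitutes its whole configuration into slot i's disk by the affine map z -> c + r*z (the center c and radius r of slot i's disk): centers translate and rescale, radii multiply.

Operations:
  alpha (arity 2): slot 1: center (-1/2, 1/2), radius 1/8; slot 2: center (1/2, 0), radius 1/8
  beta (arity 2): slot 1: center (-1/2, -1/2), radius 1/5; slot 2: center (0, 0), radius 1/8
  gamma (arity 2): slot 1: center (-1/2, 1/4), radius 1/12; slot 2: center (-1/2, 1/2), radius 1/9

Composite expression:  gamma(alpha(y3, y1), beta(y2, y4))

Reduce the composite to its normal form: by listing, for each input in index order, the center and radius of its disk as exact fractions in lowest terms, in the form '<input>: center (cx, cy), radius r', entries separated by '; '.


y1: center (-11/24, 1/4), radius 1/96; y2: center (-5/9, 4/9), radius 1/45; y3: center (-13/24, 7/24), radius 1/96; y4: center (-1/2, 1/2), radius 1/72

Affine substitution under gamma: radii multiply and y-centers shift.
input y3: composing its 2 substitution steps yields center (-13/24, 7/24), radius 1/96
input y1: composing its 2 substitution steps yields center (-11/24, 1/4), radius 1/96
input y2: composing its 2 substitution steps yields center (-5/9, 4/9), radius 1/45
input y4: composing its 2 substitution steps yields center (-1/2, 1/2), radius 1/72


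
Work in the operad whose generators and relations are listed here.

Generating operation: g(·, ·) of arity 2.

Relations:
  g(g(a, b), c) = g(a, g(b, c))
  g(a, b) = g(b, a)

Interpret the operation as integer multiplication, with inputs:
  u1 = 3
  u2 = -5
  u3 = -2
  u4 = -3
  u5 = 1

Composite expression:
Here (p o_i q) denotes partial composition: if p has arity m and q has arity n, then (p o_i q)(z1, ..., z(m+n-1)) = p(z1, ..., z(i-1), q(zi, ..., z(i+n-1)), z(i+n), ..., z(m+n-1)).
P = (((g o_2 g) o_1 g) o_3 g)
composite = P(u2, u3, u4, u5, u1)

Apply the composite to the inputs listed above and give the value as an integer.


-90

g(u2, u3) = 10
g(u4, u5) = -3
g(g(u4, u5), u1) = -9
g(g(u2, u3), g(g(u4, u5), u1)) = -90


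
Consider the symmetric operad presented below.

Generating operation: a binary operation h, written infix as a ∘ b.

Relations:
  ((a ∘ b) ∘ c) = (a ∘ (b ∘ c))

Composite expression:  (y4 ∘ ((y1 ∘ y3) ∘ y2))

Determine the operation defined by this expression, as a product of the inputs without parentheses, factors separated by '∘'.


Associativity of h dissolves the nesting; only the y-input order survives.
(y1 ∘ y3) linearizes to y1 ∘ y3
((y1 ∘ y3) ∘ y2) linearizes to y1 ∘ y3 ∘ y2
(y4 ∘ ((y1 ∘ y3) ∘ y2)) linearizes to y4 ∘ y1 ∘ y3 ∘ y2

y4 ∘ y1 ∘ y3 ∘ y2


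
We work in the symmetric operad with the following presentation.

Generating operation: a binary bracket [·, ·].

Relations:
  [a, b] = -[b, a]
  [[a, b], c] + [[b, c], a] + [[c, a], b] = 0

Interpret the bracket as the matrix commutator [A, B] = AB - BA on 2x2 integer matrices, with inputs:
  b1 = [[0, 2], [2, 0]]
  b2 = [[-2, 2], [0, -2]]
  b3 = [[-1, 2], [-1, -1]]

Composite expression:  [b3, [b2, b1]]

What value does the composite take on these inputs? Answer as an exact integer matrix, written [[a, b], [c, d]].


[[0, -16], [-8, 0]]

[b2, b1] = [[4, 0], [0, -4]]
[b3, [b2, b1]] = [[0, -16], [-8, 0]]


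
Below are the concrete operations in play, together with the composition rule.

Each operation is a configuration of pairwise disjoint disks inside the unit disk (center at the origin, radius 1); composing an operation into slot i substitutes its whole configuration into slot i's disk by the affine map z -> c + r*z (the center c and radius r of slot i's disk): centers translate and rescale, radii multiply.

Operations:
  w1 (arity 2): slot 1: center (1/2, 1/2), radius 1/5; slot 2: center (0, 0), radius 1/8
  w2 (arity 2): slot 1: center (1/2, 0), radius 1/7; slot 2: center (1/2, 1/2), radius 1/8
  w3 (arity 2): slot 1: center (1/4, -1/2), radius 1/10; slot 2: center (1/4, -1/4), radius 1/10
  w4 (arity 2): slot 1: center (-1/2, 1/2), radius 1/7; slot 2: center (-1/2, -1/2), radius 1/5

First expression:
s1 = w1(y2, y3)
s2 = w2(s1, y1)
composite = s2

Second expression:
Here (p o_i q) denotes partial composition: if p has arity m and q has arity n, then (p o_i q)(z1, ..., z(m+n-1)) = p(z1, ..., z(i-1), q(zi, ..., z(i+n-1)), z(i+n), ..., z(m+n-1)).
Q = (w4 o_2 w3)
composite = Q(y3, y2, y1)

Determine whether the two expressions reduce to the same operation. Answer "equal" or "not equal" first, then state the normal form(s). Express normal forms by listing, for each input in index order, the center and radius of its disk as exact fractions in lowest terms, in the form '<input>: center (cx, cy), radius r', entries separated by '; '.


Normal form of the first expression: y1: center (1/2, 1/2), radius 1/8; y2: center (4/7, 1/14), radius 1/35; y3: center (1/2, 0), radius 1/56
Normal form of the second expression: y1: center (-9/20, -11/20), radius 1/50; y2: center (-9/20, -3/5), radius 1/50; y3: center (-1/2, 1/2), radius 1/7
The forms do not match — not equal.

not equal — first y1: center (1/2, 1/2), radius 1/8; y2: center (4/7, 1/14), radius 1/35; y3: center (1/2, 0), radius 1/56, second y1: center (-9/20, -11/20), radius 1/50; y2: center (-9/20, -3/5), radius 1/50; y3: center (-1/2, 1/2), radius 1/7


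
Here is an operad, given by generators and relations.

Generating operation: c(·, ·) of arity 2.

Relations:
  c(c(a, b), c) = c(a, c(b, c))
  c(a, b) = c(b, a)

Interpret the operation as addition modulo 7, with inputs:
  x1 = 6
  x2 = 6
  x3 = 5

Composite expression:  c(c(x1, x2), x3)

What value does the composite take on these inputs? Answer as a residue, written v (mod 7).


3 (mod 7)

c(x1, x2) = 5
c(c(x1, x2), x3) = 3


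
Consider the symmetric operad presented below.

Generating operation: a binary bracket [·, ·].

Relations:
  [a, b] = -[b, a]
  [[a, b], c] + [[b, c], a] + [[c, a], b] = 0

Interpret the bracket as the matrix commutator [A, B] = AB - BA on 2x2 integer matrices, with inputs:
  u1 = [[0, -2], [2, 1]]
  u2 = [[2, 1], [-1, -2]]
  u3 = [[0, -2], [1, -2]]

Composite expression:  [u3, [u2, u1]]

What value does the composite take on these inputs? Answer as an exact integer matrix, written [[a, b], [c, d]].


[[21, -14], [14, -21]]


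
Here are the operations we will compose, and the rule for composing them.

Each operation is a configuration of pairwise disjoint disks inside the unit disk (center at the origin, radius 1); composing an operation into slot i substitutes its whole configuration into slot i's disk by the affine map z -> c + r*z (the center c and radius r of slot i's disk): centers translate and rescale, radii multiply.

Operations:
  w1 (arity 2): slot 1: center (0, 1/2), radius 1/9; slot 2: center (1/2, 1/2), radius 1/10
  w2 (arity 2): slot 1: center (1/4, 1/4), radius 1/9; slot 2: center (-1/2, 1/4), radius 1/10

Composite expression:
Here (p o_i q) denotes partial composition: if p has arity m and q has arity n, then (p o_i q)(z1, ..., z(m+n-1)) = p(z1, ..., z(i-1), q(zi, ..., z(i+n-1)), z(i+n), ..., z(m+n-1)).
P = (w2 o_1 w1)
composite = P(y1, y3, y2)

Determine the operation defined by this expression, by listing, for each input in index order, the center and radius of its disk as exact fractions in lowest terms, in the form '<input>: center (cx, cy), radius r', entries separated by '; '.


y1: center (1/4, 11/36), radius 1/81; y2: center (-1/2, 1/4), radius 1/10; y3: center (11/36, 11/36), radius 1/90

Nesting under w2 composes maps z -> c + r*z down each y-path.
input y1: applying the 2 nested substitutions gives center (1/4, 11/36), radius 1/81
input y3: applying the 2 nested substitutions gives center (11/36, 11/36), radius 1/90
input y2: applying the 1 nested substitution gives center (-1/2, 1/4), radius 1/10


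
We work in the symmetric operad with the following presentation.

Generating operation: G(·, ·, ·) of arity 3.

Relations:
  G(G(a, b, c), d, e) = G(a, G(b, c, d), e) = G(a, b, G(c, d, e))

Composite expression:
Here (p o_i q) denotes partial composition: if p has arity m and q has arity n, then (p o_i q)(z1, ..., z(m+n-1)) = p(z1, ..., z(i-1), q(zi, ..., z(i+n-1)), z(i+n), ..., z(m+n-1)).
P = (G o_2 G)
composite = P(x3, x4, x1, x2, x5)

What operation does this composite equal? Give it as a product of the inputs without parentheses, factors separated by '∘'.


x3 ∘ x4 ∘ x1 ∘ x2 ∘ x5

Every regrouping of G is equal, so read the x-inputs in written order.
G(x4, x1, x2) spells out as x4 ∘ x1 ∘ x2
G(x3, G(x4, x1, x2), x5) spells out as x3 ∘ x4 ∘ x1 ∘ x2 ∘ x5


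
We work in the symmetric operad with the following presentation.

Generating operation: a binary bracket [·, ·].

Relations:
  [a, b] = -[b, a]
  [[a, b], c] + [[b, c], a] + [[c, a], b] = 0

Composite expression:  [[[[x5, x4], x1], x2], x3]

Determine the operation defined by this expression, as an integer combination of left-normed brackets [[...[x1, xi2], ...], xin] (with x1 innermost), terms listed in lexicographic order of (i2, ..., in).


Expand each bracket as ab - ba; the x1-initial words give the coefficients.
Composite bracket: [[[[x5, x4], x1], x2], x3]
Under [a, b] = ab - ba we get 16 signed associative words (2^4 = 16).
Collect the words opening with x1:
  sign of x1x4x5x2x3 is +1, so it contributes +[[[[x1, x4], x5], x2], x3]
  sign of x1x5x4x2x3 is -1, so it contributes -[[[[x1, x5], x4], x2], x3]

[[[[x1, x4], x5], x2], x3] - [[[[x1, x5], x4], x2], x3]


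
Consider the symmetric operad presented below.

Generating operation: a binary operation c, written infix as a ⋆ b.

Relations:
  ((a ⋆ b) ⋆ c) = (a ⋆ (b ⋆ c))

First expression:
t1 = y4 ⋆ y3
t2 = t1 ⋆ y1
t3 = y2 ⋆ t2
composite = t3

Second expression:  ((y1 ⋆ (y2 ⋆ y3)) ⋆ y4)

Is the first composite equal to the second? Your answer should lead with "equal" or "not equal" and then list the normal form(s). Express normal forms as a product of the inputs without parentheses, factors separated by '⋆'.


Normal form of the first expression: y2 ⋆ y4 ⋆ y3 ⋆ y1
Normal form of the second expression: y1 ⋆ y2 ⋆ y3 ⋆ y4
The forms do not match — not equal.

not equal: they reduce to y2 ⋆ y4 ⋆ y3 ⋆ y1 and y1 ⋆ y2 ⋆ y3 ⋆ y4


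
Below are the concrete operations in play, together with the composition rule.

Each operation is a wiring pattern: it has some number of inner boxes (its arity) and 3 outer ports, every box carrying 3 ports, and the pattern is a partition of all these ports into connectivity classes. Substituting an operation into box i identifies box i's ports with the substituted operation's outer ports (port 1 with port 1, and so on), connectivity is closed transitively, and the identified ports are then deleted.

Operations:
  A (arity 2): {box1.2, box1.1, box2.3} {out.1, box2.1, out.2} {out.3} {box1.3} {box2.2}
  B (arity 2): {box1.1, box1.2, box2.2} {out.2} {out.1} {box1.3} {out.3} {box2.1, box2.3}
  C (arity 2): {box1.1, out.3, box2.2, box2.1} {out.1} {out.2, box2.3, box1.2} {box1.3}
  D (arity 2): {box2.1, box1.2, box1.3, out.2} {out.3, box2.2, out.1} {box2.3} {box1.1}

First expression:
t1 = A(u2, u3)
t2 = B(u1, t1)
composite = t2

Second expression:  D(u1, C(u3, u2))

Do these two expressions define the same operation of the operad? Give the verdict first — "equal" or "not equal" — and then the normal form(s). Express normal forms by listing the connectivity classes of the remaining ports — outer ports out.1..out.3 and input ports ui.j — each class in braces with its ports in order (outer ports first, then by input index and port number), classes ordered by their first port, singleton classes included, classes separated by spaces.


The first expression, normalized: {out.1} {out.2} {out.3} {u1.1, u1.2, u3.1} {u1.3} {u2.1, u2.2, u3.3} {u2.3} {u3.2}
The second expression, normalized: {out.1, out.3, u2.3, u3.2} {out.2, u1.2, u1.3} {u1.1} {u2.1, u2.2, u3.1} {u3.3}
The normal forms differ: not equal.

not equal; the first gives {out.1} {out.2} {out.3} {u1.1, u1.2, u3.1} {u1.3} {u2.1, u2.2, u3.3} {u2.3} {u3.2} and the second {out.1, out.3, u2.3, u3.2} {out.2, u1.2, u1.3} {u1.1} {u2.1, u2.2, u3.1} {u3.3}


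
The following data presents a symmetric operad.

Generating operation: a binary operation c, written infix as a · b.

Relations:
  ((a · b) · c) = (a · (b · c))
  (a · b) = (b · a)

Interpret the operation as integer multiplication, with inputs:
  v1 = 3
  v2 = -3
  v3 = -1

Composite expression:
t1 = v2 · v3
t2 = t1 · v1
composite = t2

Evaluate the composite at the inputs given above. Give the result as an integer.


9

(v2 · v3) = 3
((v2 · v3) · v1) = 9


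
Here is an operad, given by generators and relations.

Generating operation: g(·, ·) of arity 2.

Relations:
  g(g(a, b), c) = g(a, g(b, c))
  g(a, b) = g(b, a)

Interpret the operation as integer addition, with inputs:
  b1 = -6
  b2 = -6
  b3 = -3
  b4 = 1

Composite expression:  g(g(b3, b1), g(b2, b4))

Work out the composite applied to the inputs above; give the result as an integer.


-14

g(b3, b1) = -9
g(b2, b4) = -5
g(g(b3, b1), g(b2, b4)) = -14


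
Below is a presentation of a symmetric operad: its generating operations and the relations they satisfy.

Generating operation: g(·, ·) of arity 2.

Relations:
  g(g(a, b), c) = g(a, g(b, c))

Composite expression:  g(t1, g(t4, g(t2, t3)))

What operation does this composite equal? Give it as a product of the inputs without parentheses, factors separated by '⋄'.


t1 ⋄ t4 ⋄ t2 ⋄ t3

The g-tree's shape is irrelevant; the t-reading-order decides.
g(t2, t3) linearizes to t2 ⋄ t3
g(t4, g(t2, t3)) linearizes to t4 ⋄ t2 ⋄ t3
g(t1, g(t4, g(t2, t3))) linearizes to t1 ⋄ t4 ⋄ t2 ⋄ t3


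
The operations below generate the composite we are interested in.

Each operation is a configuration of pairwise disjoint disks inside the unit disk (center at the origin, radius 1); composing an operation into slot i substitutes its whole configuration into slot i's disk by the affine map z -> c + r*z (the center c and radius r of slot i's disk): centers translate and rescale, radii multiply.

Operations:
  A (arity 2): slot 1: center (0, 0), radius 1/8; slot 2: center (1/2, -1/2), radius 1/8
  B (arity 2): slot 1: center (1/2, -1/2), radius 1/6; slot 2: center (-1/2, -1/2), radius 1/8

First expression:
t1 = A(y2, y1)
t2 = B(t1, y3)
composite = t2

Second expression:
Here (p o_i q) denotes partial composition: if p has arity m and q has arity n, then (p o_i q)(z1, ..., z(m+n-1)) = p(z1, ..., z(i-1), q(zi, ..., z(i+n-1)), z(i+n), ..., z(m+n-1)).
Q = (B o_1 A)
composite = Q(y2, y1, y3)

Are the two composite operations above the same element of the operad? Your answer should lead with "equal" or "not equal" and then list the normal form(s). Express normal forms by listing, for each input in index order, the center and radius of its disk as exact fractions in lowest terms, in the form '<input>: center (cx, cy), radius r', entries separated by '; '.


equal; both compose to y1: center (7/12, -7/12), radius 1/48; y2: center (1/2, -1/2), radius 1/48; y3: center (-1/2, -1/2), radius 1/8


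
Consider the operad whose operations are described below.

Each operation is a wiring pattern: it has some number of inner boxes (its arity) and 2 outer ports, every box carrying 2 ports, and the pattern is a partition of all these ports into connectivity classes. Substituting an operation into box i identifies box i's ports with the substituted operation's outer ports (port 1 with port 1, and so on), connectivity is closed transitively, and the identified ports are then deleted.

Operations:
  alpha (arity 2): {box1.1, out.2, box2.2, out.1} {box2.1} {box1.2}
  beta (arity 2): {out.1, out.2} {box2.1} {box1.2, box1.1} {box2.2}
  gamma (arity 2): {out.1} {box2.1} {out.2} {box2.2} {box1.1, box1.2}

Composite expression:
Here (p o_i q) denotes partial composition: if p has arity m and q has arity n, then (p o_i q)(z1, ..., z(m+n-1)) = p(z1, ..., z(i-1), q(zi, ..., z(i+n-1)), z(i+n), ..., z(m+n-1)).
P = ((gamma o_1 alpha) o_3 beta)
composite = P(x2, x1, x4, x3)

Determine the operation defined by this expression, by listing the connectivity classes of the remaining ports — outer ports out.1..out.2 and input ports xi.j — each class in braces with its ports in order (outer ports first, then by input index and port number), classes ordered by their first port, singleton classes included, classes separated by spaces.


{out.1} {out.2} {x1.1} {x1.2, x2.1} {x2.2} {x3.1} {x3.2} {x4.1, x4.2}

Substituting into gamma glues patterns; closure does the rest.
the subtree at alpha composes to {out.1, out.2, x1.2, x2.1} {x1.1} {x2.2} on (x2, x1); out.j = own outer ports
the subtree at beta composes to {out.1, out.2} {x3.1} {x3.2} {x4.1, x4.2} on (x4, x3); out.j = own outer ports
the subtree at gamma composes to {out.1} {out.2} {x1.1} {x1.2, x2.1} {x2.2} {x3.1} {x3.2} {x4.1, x4.2} on (x2, x1, x4, x3); out.j = own outer ports


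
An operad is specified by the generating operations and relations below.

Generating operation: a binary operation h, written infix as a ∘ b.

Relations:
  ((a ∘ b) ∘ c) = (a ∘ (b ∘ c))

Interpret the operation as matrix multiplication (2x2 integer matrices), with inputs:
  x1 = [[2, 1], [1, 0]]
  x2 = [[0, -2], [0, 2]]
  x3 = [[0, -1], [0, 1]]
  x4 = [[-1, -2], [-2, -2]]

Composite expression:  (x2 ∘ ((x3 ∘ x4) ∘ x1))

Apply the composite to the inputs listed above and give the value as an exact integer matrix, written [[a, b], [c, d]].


[[12, 4], [-12, -4]]


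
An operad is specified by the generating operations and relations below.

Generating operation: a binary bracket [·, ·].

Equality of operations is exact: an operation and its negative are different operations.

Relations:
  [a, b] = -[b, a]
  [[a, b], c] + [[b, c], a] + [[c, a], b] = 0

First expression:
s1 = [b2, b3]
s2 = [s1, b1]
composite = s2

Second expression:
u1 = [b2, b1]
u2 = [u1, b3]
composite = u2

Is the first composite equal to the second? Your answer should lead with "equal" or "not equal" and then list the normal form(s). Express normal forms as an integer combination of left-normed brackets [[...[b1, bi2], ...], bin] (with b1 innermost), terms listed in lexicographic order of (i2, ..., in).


not equal; first: -[[b1, b2], b3] + [[b1, b3], b2]; second: -[[b1, b2], b3]


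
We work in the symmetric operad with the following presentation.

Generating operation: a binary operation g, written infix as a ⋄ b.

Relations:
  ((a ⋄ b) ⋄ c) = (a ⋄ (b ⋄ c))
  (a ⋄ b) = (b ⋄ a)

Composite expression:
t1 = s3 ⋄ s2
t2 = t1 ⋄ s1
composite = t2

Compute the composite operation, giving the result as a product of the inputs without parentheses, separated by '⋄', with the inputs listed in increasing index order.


s1 ⋄ s2 ⋄ s3

Reordering under g is free, so list the s-inputs canonically.
(s3 ⋄ s2) linearizes to s3 ⋄ s2
((s3 ⋄ s2) ⋄ s1) linearizes to s3 ⋄ s2 ⋄ s1
rearranged into index order: s1 ⋄ s2 ⋄ s3


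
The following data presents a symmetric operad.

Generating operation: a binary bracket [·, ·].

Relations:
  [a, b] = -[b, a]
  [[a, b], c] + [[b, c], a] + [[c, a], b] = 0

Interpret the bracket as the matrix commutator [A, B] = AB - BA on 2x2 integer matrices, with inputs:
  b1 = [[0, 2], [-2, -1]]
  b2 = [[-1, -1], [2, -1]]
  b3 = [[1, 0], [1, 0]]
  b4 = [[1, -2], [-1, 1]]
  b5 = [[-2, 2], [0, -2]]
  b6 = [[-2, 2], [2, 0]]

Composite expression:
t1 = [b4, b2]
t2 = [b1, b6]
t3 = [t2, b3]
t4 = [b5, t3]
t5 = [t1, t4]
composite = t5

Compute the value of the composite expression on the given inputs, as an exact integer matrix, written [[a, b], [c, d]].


[[0, 240], [0, 0]]

[b4, b2] = [[-5, 0], [0, 5]]
[b1, b6] = [[8, 6], [2, -8]]
[[b1, b6], b3] = [[6, -6], [-14, -6]]
[b5, [[b1, b6], b3]] = [[-28, -24], [0, 28]]
[[b4, b2], [b5, [[b1, b6], b3]]] = [[0, 240], [0, 0]]


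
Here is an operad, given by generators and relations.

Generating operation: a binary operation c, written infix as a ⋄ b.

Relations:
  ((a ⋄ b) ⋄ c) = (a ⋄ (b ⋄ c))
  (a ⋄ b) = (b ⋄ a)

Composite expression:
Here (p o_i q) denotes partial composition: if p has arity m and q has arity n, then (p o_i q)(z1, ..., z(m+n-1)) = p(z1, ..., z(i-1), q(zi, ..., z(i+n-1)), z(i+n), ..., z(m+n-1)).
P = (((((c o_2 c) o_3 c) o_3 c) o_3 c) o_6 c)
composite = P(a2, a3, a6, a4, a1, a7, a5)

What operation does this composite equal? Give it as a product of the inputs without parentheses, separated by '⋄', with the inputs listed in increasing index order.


Both nesting and order wash out for c; what remains is which a's occur.
(a6 ⋄ a4) reduces to a6 ⋄ a4
((a6 ⋄ a4) ⋄ a1) reduces to a6 ⋄ a4 ⋄ a1
(a7 ⋄ a5) reduces to a7 ⋄ a5
(((a6 ⋄ a4) ⋄ a1) ⋄ (a7 ⋄ a5)) reduces to a6 ⋄ a4 ⋄ a1 ⋄ a7 ⋄ a5
(a3 ⋄ (((a6 ⋄ a4) ⋄ a1) ⋄ (a7 ⋄ a5))) reduces to a3 ⋄ a6 ⋄ a4 ⋄ a1 ⋄ a7 ⋄ a5
(a2 ⋄ (a3 ⋄ (((a6 ⋄ a4) ⋄ a1) ⋄ (a7 ⋄ a5)))) reduces to a2 ⋄ a3 ⋄ a6 ⋄ a4 ⋄ a1 ⋄ a7 ⋄ a5
putting the inputs in ascending order: a1 ⋄ a2 ⋄ a3 ⋄ a4 ⋄ a5 ⋄ a6 ⋄ a7

a1 ⋄ a2 ⋄ a3 ⋄ a4 ⋄ a5 ⋄ a6 ⋄ a7


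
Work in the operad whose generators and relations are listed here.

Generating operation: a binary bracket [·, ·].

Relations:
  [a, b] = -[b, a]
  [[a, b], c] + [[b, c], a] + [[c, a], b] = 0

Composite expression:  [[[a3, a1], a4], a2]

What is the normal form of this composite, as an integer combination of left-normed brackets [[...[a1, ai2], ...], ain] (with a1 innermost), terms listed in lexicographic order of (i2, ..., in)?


-[[[a1, a3], a4], a2]

In the tensor algebra, words opening a1 carry the a1-anchored form.
Composite bracket: [[[a3, a1], a4], a2]
Expanding via [a, b] = ab - ba: 8 signed words (2^3 = 8).
Collect the words opening with a1:
  from a1a3a4a2, sign -1: term -[[[a1, a3], a4], a2]


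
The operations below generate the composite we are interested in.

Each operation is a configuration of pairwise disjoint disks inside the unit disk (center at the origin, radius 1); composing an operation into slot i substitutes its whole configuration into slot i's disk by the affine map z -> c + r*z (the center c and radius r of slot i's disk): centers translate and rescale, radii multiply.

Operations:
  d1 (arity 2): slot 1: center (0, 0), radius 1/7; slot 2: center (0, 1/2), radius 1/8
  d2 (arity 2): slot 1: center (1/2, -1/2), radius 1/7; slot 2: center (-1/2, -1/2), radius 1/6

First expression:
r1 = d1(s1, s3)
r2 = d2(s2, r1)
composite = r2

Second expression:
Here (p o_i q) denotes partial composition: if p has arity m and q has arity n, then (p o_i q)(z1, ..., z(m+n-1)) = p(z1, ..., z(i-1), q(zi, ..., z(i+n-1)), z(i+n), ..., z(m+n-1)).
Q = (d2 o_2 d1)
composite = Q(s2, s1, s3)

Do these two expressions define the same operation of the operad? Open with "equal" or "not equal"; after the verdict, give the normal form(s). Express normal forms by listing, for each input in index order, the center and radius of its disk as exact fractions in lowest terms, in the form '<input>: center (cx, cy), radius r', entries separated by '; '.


equal: each reduces to s1: center (-1/2, -1/2), radius 1/42; s2: center (1/2, -1/2), radius 1/7; s3: center (-1/2, -5/12), radius 1/48

The first composite normalizes to s1: center (-1/2, -1/2), radius 1/42; s2: center (1/2, -1/2), radius 1/7; s3: center (-1/2, -5/12), radius 1/48
The second composite normalizes to s1: center (-1/2, -1/2), radius 1/42; s2: center (1/2, -1/2), radius 1/7; s3: center (-1/2, -5/12), radius 1/48
Same normal form: equal.
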